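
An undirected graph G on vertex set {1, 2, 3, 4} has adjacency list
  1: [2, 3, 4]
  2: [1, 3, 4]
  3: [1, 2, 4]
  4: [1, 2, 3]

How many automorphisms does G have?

24

Every vertex has degree 3, so G is the complete graph K_4. Every bijection on the vertex set is an automorphism of K_4; hence Aut(K_4) ≅ S_4, order 24.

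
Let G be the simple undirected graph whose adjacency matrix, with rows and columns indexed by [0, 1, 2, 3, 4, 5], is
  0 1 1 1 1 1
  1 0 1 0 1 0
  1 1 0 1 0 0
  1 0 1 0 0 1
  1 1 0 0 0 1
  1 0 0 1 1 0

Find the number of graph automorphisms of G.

10

Vertex 0 is the unique vertex of degree 5; the remaining 5 vertices each have degree 3 and induce a cycle, so G is the wheel on 6 vertices with hub 0. With the hub fixed, the remaining symmetry is that of the rim cycle C_5, giving the dihedral group D_5.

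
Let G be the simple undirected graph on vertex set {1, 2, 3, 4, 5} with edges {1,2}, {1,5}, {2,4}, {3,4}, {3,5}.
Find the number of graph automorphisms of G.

10

Every vertex has degree 2 and the graph is connected, so G is the 5-cycle C_5. C_5 has 5 rotations and 5 reflections, so Aut(C_5) ≅ D_5 of order 10.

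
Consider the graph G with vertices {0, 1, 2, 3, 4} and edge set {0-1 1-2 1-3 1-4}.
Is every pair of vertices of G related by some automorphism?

No

Vertex 1 is the only vertex of degree 4, so every automorphism fixes it; G is not vertex-transitive.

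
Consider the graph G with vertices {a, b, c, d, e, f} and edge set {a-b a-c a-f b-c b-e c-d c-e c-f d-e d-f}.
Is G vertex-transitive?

Vertex c is the only vertex of degree 5, so every automorphism fixes it; G is not vertex-transitive.

No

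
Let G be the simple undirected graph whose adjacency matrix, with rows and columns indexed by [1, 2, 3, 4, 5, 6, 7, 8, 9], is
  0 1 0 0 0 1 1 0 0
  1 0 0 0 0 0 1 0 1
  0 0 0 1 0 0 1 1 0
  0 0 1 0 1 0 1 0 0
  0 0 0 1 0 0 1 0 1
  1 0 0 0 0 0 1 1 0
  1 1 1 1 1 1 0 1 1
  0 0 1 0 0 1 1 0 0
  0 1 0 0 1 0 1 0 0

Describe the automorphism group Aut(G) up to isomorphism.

Vertex 7 is the unique vertex of degree 8; the remaining 8 vertices each have degree 3 and induce a cycle, so G is the wheel on 9 vertices with hub 7. With the hub fixed, the remaining symmetry is that of the rim cycle C_8, giving the dihedral group D_8.

the dihedral group of order 16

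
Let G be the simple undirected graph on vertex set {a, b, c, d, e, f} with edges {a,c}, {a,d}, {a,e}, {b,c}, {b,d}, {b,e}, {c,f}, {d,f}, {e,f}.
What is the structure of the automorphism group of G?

(S_3 × S_3) ⋊ Z_2

G is 3-regular and bipartite with parts {a, b, f} and {c, d, e} (each part is independent and every cross-pair is an edge), so G = K_{3,3}. Aut(K_{3,3}) is the wreath product S_3 ≀ Z_2: permute within each part, then optionally swap the parts; |Aut| = 2·(3!)² = 72.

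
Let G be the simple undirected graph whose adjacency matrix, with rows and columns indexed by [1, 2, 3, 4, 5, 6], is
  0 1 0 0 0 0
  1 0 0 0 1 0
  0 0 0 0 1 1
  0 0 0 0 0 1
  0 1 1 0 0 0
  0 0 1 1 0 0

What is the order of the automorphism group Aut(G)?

2

The degree sequence is [1, 2, 2, 1, 2, 2]; the two degree-1 vertices 1 and 4 are the ends of a path, so G = P_6. The only nontrivial automorphism of a path is the end-to-end reflection, so Aut(G) ≅ Z_2.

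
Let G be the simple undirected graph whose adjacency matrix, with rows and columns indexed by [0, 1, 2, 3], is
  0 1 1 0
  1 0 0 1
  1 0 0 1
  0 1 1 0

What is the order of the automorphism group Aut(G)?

8

G is 2-regular and bipartite on 2^2 = 4 vertices with girth 4; it is the hypercube graph Q_2. Aut(Q_2) consists of the signed permutations of the 2 coordinate axes: 2! permutations times 2^2 sign flips, so |Aut| = 2^2·2! = 8.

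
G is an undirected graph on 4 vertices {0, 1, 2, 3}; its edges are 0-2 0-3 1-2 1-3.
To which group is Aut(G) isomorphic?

the dihedral group of order 8

G is 2-regular and connected on 4 vertices, i.e. the cycle C_4. The automorphisms of the 4-cycle are exactly the symmetries of a regular 4-gon: the dihedral group D_4, |D_4| = 8.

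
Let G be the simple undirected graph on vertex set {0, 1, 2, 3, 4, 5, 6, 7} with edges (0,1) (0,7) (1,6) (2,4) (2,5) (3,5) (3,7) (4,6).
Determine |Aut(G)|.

Every vertex has degree 2 and the graph is connected, so G is the 8-cycle C_8. The automorphisms of the 8-cycle are exactly the symmetries of a regular 8-gon: the dihedral group D_8, |D_8| = 16.

16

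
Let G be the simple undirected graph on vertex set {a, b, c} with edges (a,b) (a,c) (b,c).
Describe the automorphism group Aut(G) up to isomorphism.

the symmetric group on 3 letters

Every vertex has degree 2, so G is the complete graph K_3. Every bijection on the vertex set is an automorphism of K_3; hence Aut(K_3) ≅ S_3, order 6.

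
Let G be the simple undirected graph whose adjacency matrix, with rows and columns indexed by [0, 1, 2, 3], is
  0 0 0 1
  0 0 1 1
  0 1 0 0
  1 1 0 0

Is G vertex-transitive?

No

Automorphisms preserve degree, but G has vertices of degree 1 and vertices of degree 2; no automorphism maps one to the other, so G is not vertex-transitive.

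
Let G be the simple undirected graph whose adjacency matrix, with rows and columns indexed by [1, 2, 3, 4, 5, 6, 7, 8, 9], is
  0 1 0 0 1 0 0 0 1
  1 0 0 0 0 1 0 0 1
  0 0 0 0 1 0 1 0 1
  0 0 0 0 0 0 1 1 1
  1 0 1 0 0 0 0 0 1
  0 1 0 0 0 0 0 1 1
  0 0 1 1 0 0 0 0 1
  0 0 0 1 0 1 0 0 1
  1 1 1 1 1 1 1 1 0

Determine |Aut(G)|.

Vertex 9 is the unique vertex of degree 8; the remaining 8 vertices each have degree 3 and induce a cycle, so G is the wheel on 9 vertices with hub 9. With the hub fixed, the remaining symmetry is that of the rim cycle C_8, giving the dihedral group D_8.

16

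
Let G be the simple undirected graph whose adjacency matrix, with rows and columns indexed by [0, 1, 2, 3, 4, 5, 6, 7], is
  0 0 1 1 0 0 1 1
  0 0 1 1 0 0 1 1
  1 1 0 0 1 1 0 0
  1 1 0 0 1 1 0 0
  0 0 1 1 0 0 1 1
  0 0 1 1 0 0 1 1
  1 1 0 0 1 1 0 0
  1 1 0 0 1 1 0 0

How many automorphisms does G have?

1152

G is 4-regular and bipartite with parts {0, 1, 4, 5} and {2, 3, 6, 7} (each part is independent and every cross-pair is an edge), so G = K_{4,4}. Aut(K_{4,4}) is the wreath product S_4 ≀ Z_2: permute within each part, then optionally swap the parts; |Aut| = 2·(4!)² = 1152.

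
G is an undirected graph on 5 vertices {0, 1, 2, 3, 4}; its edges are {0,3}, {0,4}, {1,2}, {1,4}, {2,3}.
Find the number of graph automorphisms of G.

Every vertex has degree 2 and the graph is connected, so G is the 5-cycle C_5. C_5 has 5 rotations and 5 reflections, so Aut(C_5) ≅ D_5 of order 10.

10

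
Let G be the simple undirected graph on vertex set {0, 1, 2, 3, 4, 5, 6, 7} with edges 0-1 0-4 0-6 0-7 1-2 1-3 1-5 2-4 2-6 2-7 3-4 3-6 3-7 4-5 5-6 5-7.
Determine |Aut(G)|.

G is 4-regular and bipartite with parts {1, 4, 6, 7} and {0, 2, 3, 5} (each part is independent and every cross-pair is an edge), so G = K_{4,4}. Each part can be permuted independently (S_4 × S_4) and the two equal-size parts can also be swapped, giving (S_4 × S_4) ⋊ Z_2 of order 2·(4!)² = 1152.

1152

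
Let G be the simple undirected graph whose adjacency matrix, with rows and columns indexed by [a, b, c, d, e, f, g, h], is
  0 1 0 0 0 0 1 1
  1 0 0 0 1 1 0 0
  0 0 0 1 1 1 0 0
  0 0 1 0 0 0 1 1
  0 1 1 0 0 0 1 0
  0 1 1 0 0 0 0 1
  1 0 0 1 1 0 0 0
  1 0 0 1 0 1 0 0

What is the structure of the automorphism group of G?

G is 3-regular and bipartite on 2^3 = 8 vertices with girth 4; it is the hypercube graph Q_3. Aut(Q_3) consists of the signed permutations of the 3 coordinate axes: 3! permutations times 2^3 sign flips, so |Aut| = 2^3·3! = 48.

Z_2^3 ⋊ S_3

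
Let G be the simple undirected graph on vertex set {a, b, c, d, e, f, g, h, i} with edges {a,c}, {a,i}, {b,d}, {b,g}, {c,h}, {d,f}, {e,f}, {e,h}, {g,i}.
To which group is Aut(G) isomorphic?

G is 2-regular and connected on 9 vertices, i.e. the cycle C_9. The automorphisms of the 9-cycle are exactly the symmetries of a regular 9-gon: the dihedral group D_9, |D_9| = 18.

D_9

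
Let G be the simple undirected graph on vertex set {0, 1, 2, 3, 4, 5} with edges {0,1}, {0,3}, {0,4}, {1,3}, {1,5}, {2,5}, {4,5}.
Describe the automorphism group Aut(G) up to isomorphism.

The degree sequence is [3, 3, 1, 2, 2, 3]. Checking the degree-preserving permutations of the vertex set shows that none except the identity preserves every edge, so Aut(G) is trivial.

the trivial group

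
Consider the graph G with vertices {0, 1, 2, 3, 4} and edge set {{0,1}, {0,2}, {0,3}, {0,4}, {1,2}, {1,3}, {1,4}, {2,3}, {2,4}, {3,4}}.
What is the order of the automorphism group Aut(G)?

All 5 vertices are pairwise adjacent: G = K_5. Any permutation of the 5 vertices preserves K_5, so Aut(K_5) = S_5 of order 5! = 120.

120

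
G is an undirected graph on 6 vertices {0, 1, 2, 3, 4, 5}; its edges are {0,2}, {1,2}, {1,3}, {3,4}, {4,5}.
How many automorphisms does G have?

The degree sequence is [1, 2, 2, 2, 2, 1]; the two degree-1 vertices 0 and 5 are the ends of a path, so G = P_6. A path has exactly one nontrivial symmetry — reversal — giving Aut(G) of order 2.

2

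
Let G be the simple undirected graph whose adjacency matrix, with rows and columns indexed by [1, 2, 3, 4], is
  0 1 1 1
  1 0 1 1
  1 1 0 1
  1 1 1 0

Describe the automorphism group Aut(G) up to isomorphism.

Every vertex has degree 3, so G is the complete graph K_4. Every bijection on the vertex set is an automorphism of K_4; hence Aut(K_4) ≅ S_4, order 24.

the symmetric group on 4 letters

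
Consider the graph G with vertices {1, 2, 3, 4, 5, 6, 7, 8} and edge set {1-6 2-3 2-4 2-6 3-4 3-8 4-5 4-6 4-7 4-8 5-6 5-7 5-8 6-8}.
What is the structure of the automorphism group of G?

Degrees alone do not determine every vertex (e.g. 2 and 3 both have degree 3), but their neighbour-degree multisets differ: N(2) has degrees [3, 5, 6] while N(3) has degrees [3, 4, 6]. Repeating this refinement separates all vertices, so the only automorphism is the identity.

{e}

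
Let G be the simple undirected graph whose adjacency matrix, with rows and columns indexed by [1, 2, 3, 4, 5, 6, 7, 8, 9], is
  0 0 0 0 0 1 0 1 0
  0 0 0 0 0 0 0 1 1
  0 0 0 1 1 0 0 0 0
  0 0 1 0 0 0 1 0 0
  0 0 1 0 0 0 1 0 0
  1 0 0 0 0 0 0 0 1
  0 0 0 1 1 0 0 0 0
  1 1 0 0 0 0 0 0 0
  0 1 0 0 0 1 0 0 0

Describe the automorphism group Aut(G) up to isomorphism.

D_4 × D_5

G has two connected components, {1, 2, 6, 8, 9} and {3, 4, 5, 7}; each is 2-regular, so G = C_5 ⊔ C_4. No automorphism exchanges components of different sizes, hence Aut(G) is the direct product D_4 × D_5, order 80.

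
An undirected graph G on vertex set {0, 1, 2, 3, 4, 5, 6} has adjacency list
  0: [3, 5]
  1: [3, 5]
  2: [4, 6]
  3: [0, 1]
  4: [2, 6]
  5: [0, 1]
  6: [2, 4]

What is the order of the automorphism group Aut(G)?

48

G has two connected components, {0, 1, 3, 5} and {2, 4, 6}; each is 2-regular, so G = C_4 ⊔ C_3. No automorphism exchanges components of different sizes, hence Aut(G) is the direct product D_3 × D_4, order 48.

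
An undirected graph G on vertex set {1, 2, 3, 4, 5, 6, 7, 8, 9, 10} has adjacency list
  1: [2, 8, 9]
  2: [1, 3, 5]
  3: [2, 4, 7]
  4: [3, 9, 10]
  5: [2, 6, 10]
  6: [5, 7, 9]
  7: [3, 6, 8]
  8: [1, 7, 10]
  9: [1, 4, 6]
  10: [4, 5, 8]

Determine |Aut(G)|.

120

G is 3-regular on 10 vertices with no triangles and no 4-cycles (girth 5): this is the Petersen graph. Viewing the Petersen graph as the Kneser graph K(5,2) — vertices are 2-subsets of {1,…,5}, edges join disjoint pairs — its automorphisms are exactly the permutations of the 5-element set, so Aut ≅ S_5 of order 120.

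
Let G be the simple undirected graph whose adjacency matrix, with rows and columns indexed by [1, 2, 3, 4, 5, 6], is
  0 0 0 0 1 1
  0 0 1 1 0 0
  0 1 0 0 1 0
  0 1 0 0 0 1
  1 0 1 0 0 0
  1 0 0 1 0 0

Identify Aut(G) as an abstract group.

Every vertex has degree 2 and the graph is connected, so G is the 6-cycle C_6. C_6 has 6 rotations and 6 reflections, so Aut(C_6) ≅ D_6 of order 12.

the dihedral group of order 12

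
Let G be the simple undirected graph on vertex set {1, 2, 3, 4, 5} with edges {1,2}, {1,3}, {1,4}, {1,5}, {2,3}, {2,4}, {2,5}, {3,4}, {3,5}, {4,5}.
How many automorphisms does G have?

120

All 5 vertices are pairwise adjacent: G = K_5. Every bijection on the vertex set is an automorphism of K_5; hence Aut(K_5) ≅ S_5, order 120.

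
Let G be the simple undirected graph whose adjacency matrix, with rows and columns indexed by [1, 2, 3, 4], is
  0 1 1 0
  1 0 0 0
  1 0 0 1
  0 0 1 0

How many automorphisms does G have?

The degree sequence is [2, 1, 2, 1]; the two degree-1 vertices 2 and 4 are the ends of a path, so G = P_4. The only nontrivial automorphism of a path is the end-to-end reflection, so Aut(G) ≅ Z_2.

2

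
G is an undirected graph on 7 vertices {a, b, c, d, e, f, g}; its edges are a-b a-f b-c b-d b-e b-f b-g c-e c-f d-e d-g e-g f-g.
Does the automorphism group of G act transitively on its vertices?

Vertex a is the only vertex of degree 2, so every automorphism fixes it; G is not vertex-transitive.

No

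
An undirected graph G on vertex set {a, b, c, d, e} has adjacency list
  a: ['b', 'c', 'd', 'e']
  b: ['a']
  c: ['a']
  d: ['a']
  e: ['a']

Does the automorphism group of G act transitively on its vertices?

No

Vertex a is the only vertex of degree 4, so every automorphism fixes it; G is not vertex-transitive.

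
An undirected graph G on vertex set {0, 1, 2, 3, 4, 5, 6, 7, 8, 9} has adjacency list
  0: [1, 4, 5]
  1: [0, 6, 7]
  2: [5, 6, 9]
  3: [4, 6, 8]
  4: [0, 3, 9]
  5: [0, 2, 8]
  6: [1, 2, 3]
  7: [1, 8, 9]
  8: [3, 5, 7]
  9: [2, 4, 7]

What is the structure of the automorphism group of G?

G is 3-regular on 10 vertices with no triangles and no 4-cycles (girth 5): this is the Petersen graph. It is a classical fact that the Petersen graph has automorphism group S_5 (order 120), arising from its description as the Kneser graph K(5,2).

the symmetric group S_5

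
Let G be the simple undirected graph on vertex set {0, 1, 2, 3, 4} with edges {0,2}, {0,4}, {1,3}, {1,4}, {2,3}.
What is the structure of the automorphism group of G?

Every vertex has degree 2 and the graph is connected, so G is the 5-cycle C_5. C_5 has 5 rotations and 5 reflections, so Aut(C_5) ≅ D_5 of order 10.

D_5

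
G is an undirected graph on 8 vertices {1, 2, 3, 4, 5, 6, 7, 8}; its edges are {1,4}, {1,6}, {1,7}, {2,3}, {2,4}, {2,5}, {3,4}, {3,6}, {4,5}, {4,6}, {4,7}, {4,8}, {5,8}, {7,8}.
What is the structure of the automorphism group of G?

D_7

Vertex 4 is the unique vertex of degree 7; the remaining 7 vertices each have degree 3 and induce a cycle, so G is the wheel on 8 vertices with hub 4. Every automorphism fixes the hub and acts on the rim 7-cycle, so Aut(G) ≅ Aut(C_7) = D_7 of order 14.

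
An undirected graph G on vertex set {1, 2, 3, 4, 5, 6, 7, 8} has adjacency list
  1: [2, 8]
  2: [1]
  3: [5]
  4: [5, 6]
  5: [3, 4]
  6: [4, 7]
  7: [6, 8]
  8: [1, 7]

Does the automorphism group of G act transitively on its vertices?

Automorphisms preserve degree, but G has vertices of degree 1 and vertices of degree 2; no automorphism maps one to the other, so G is not vertex-transitive.

No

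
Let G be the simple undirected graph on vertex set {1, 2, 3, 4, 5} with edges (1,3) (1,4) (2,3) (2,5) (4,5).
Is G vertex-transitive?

Yes

Every vertex has degree 2 and the graph is connected, so G is the 5-cycle C_5. The automorphisms of the 5-cycle are exactly the symmetries of a regular 5-gon: the dihedral group D_5, |D_5| = 10. This group acts transitively on the 5 vertices.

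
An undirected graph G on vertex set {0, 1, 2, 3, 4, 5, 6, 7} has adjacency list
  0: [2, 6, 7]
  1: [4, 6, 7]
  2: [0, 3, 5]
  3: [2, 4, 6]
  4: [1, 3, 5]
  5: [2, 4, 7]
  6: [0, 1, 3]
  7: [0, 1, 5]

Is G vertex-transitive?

G is 3-regular and bipartite on 2^3 = 8 vertices with girth 4; it is the hypercube graph Q_3. The symmetry group of the 3-cube is the hyperoctahedral group B_3 = Z_2 ≀ S_3, of order 2^3·3! = 48. Under this action every vertex can be carried to every other, so G is vertex-transitive.

Yes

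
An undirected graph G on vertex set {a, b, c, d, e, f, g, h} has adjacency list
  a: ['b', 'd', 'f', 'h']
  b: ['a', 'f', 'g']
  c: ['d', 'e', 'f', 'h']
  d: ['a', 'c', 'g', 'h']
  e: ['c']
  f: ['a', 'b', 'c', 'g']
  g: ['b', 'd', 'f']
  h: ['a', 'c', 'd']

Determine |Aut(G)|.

1

The degree sequence is [4, 3, 4, 4, 1, 4, 3, 3]. Checking the degree-preserving permutations of the vertex set shows that none except the identity preserves every edge, so Aut(G) is trivial.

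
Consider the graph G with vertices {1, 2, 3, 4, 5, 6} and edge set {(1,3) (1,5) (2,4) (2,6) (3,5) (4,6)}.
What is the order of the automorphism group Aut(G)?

72

G has two connected components, {2, 4, 6} and {1, 3, 5}; each is 2-regular, so G = C_3 ⊔ C_3. With two isomorphic components, Aut(G) = Aut(C_3) ≀ S_2 = (D_3 × D_3) ⋊ Z_2: permute each cycle by D_3, then optionally swap the two cycles. Order 2·(2·3)² = 72.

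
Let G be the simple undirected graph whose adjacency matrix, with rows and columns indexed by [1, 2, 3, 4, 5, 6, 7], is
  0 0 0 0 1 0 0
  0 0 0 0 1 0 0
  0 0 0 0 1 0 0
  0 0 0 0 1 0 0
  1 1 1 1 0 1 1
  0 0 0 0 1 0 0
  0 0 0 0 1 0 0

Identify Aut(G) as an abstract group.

Vertex 5 has degree 6 and every other vertex has degree 1, so G is the star K_{1,6} with centre 5. The 6 leaves are pairwise interchangeable while the centre is fixed, giving Aut(G) = S_6.

S_6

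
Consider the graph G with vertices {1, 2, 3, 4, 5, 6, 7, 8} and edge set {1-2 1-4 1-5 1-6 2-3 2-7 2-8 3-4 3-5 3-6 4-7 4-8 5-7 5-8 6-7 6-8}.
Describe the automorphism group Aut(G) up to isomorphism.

G is 4-regular and bipartite with parts {1, 3, 7, 8} and {2, 4, 5, 6} (each part is independent and every cross-pair is an edge), so G = K_{4,4}. Aut(K_{4,4}) is the wreath product S_4 ≀ Z_2: permute within each part, then optionally swap the parts; |Aut| = 2·(4!)² = 1152.

(S_4 × S_4) ⋊ Z_2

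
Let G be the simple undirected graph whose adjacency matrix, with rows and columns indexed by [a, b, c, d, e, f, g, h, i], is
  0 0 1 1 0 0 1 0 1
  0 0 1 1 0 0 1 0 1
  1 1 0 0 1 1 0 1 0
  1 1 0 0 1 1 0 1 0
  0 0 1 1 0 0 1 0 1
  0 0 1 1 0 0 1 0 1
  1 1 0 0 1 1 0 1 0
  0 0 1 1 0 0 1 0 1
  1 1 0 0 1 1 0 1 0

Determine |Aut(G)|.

2880

The vertices split by degree into {c, d, g, i} (degree 5) and {a, b, e, f, h} (degree 4); every edge runs between the two parts, so G is the complete bipartite graph K_{4,5}. Automorphisms preserve the bipartition setwise (since the parts differ in size) and act as S_5 × S_4 within it; |Aut| = 2880.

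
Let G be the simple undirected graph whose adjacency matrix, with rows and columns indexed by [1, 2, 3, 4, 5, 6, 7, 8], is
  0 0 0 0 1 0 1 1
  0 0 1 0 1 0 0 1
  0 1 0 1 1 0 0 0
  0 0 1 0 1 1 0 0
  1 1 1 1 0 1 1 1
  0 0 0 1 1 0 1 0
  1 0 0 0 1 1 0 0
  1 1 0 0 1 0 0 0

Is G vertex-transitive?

No

Vertex 5 is the only vertex of degree 7, so every automorphism fixes it; G is not vertex-transitive.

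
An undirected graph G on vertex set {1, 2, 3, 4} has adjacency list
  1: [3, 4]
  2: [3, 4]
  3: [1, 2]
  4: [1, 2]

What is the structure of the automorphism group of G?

G is 2-regular and bipartite on 2^2 = 4 vertices with girth 4; it is the hypercube graph Q_2. The symmetry group of the 2-cube is the hyperoctahedral group B_2 = Z_2 ≀ S_2, of order 2^2·2! = 8.

the hyperoctahedral group B_2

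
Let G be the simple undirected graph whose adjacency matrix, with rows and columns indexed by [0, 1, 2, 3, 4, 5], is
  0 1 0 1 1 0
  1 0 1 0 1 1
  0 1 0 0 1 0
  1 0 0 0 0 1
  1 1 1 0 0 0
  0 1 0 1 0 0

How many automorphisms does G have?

The degree sequence is [3, 4, 2, 2, 3, 2]. Checking the degree-preserving permutations of the vertex set shows that none except the identity preserves every edge, so Aut(G) is trivial.

1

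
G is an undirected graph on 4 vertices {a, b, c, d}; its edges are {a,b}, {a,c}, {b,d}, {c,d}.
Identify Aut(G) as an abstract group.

G is 2-regular and bipartite with parts {a, d} and {b, c} (each part is independent and every cross-pair is an edge), so G = K_{2,2}. Each part can be permuted independently (S_2 × S_2) and the two equal-size parts can also be swapped, giving (S_2 × S_2) ⋊ Z_2 of order 2·(2!)² = 8.

S_2 ≀ Z_2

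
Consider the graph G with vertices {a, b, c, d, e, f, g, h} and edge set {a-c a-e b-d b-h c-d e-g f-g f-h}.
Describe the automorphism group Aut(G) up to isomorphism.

Every vertex has degree 2 and the graph is connected, so G is the 8-cycle C_8. C_8 has 8 rotations and 8 reflections, so Aut(C_8) ≅ D_8 of order 16.

D_8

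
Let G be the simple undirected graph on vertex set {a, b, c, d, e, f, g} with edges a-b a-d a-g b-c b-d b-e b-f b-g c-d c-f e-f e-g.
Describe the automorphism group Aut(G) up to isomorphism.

D_6

Vertex b is the unique vertex of degree 6; the remaining 6 vertices each have degree 3 and induce a cycle, so G is the wheel on 7 vertices with hub b. Every automorphism fixes the hub and acts on the rim 6-cycle, so Aut(G) ≅ Aut(C_6) = D_6 of order 12.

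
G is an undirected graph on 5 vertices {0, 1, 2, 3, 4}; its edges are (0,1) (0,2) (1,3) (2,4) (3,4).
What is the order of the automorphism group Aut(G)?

G is 2-regular and connected on 5 vertices, i.e. the cycle C_5. The automorphisms of the 5-cycle are exactly the symmetries of a regular 5-gon: the dihedral group D_5, |D_5| = 10.

10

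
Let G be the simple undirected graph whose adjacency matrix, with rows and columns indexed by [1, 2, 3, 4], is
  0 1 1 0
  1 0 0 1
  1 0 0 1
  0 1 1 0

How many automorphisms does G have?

8

G is 2-regular and bipartite on 2^2 = 4 vertices with girth 4; it is the hypercube graph Q_2. Aut(Q_2) consists of the signed permutations of the 2 coordinate axes: 2! permutations times 2^2 sign flips, so |Aut| = 2^2·2! = 8.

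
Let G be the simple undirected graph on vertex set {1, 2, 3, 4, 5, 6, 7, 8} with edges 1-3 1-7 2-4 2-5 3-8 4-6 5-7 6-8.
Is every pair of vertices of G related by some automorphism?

Every vertex has degree 2 and the graph is connected, so G is the 8-cycle C_8. C_8 has 8 rotations and 8 reflections, so Aut(C_8) ≅ D_8 of order 16. Under this action every vertex can be carried to every other, so G is vertex-transitive.

Yes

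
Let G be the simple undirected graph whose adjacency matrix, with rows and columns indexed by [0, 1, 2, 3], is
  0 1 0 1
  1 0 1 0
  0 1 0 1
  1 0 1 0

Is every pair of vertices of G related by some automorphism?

Yes

Every vertex has degree 2 and the graph is connected, so G is the 4-cycle C_4. C_4 has 4 rotations and 4 reflections, so Aut(C_4) ≅ D_4 of order 8. This group acts transitively on the 4 vertices.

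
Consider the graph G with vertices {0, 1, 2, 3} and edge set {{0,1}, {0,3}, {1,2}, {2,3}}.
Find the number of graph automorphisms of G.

8

G is 2-regular and bipartite with parts {0, 2} and {1, 3} (each part is independent and every cross-pair is an edge), so G = K_{2,2}. Aut(K_{2,2}) is the wreath product S_2 ≀ Z_2: permute within each part, then optionally swap the parts; |Aut| = 2·(2!)² = 8.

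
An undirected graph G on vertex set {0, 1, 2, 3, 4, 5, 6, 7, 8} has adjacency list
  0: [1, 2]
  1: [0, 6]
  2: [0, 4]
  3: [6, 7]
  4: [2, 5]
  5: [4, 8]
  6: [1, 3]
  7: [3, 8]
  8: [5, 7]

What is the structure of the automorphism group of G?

Every vertex has degree 2 and the graph is connected, so G is the 9-cycle C_9. The automorphisms of the 9-cycle are exactly the symmetries of a regular 9-gon: the dihedral group D_9, |D_9| = 18.

D_9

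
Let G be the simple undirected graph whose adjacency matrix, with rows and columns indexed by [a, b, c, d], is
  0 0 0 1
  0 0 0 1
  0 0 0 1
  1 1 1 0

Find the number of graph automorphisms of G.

Vertex d has degree 3 and every other vertex has degree 1, so G is the star K_{1,3} with centre d. Any automorphism fixes the centre and permutes the 3 leaves freely, so Aut(G) ≅ S_3 of order 3! = 6.

6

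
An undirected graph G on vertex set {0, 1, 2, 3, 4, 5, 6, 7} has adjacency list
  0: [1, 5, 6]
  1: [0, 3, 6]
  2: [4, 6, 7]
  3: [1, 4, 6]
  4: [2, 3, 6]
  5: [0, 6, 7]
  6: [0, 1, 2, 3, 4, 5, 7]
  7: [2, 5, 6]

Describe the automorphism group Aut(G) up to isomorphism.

Vertex 6 is the unique vertex of degree 7; the remaining 7 vertices each have degree 3 and induce a cycle, so G is the wheel on 8 vertices with hub 6. Every automorphism fixes the hub and acts on the rim 7-cycle, so Aut(G) ≅ Aut(C_7) = D_7 of order 14.

the dihedral group of order 14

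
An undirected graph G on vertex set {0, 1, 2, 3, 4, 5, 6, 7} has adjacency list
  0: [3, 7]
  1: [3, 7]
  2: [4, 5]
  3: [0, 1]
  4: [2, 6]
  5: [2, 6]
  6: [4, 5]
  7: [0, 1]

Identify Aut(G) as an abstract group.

D_4 ≀ Z_2

G has two connected components, {2, 4, 5, 6} and {0, 1, 3, 7}; each is 2-regular, so G = C_4 ⊔ C_4. With two isomorphic components, Aut(G) = Aut(C_4) ≀ S_2 = (D_4 × D_4) ⋊ Z_2: permute each cycle by D_4, then optionally swap the two cycles. Order 2·(2·4)² = 128.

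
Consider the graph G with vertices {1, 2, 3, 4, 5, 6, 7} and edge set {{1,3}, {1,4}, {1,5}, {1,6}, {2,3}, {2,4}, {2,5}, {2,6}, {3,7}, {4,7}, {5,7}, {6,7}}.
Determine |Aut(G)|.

The vertices split by degree into {1, 2, 7} (degree 4) and {3, 4, 5, 6} (degree 3); every edge runs between the two parts, so G is the complete bipartite graph K_{3,4}. Automorphisms preserve the bipartition setwise (since the parts differ in size) and act as S_4 × S_3 within it; |Aut| = 144.

144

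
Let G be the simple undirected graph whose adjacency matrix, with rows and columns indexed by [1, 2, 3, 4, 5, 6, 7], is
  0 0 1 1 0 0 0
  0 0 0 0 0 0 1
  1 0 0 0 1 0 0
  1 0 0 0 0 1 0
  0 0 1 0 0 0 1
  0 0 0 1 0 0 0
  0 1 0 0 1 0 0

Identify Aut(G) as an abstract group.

The degree sequence is [2, 1, 2, 2, 2, 1, 2]; the two degree-1 vertices 2 and 6 are the ends of a path, so G = P_7. The only nontrivial automorphism of a path is the end-to-end reflection, so Aut(G) ≅ Z_2.

C_2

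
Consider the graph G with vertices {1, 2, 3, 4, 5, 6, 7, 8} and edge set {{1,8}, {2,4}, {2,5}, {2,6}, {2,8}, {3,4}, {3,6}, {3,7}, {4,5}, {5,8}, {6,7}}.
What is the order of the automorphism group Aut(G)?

The degree sequence is [1, 4, 3, 3, 3, 3, 2, 3]. Checking the degree-preserving permutations of the vertex set shows that none except the identity preserves every edge, so Aut(G) is trivial.

1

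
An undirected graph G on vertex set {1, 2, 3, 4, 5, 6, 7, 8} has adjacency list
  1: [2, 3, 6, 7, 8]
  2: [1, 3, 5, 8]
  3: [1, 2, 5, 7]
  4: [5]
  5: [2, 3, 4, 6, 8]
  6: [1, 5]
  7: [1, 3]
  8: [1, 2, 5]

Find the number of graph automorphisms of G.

Degrees alone do not determine every vertex (e.g. 1 and 5 both have degree 5), but their neighbour-degree multisets differ: N(1) has degrees [2, 2, 3, 4, 4] while N(5) has degrees [1, 2, 3, 4, 4]. Repeating this refinement separates all vertices, so the only automorphism is the identity.

1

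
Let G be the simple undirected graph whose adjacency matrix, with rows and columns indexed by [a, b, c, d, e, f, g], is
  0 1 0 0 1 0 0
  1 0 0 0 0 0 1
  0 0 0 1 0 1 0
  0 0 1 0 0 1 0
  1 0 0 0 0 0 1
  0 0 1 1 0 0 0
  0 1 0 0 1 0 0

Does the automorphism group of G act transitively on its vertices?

G has two connected components, {a, b, e, g} and {c, d, f}; each is 2-regular, so G = C_4 ⊔ C_3. The orbit of a under Aut(G) is {a, b, e, g}, which does not contain c, so G is not vertex-transitive.

No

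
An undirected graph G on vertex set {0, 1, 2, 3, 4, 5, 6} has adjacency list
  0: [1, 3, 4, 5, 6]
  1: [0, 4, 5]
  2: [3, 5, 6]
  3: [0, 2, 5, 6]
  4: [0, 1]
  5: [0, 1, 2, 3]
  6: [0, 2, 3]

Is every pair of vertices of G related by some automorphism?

No

Vertex 0 is the only vertex of degree 5, so every automorphism fixes it; G is not vertex-transitive.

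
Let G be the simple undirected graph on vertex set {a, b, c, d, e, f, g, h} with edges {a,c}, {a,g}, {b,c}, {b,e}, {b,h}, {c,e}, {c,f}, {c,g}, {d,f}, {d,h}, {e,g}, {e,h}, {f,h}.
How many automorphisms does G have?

1

The degree sequence is [2, 3, 5, 2, 4, 3, 3, 4]. Checking the degree-preserving permutations of the vertex set shows that none except the identity preserves every edge, so Aut(G) is trivial.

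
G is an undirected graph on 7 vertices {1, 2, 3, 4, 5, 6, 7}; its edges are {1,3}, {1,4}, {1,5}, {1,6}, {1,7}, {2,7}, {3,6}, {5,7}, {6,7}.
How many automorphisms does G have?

Degrees alone do not determine every vertex (e.g. 2 and 4 both have degree 1), but their neighbour-degree multisets differ: N(2) has degrees [4] while N(4) has degrees [5]. Repeating this refinement separates all vertices, so the only automorphism is the identity.

1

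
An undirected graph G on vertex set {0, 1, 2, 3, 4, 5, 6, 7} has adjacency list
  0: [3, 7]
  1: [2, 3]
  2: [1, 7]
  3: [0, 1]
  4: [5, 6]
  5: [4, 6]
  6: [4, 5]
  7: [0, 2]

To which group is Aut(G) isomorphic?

G has two connected components, {0, 1, 2, 3, 7} and {4, 5, 6}; each is 2-regular, so G = C_5 ⊔ C_3. No automorphism exchanges components of different sizes, hence Aut(G) is the direct product D_3 × D_5, order 60.

D_3 × D_5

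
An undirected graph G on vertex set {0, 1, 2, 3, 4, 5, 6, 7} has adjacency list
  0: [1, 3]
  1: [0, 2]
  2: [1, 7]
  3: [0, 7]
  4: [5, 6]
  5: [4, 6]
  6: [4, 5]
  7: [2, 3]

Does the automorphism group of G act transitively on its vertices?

G has two connected components, {0, 1, 2, 3, 7} and {4, 5, 6}; each is 2-regular, so G = C_5 ⊔ C_3. The orbit of 0 under Aut(G) is {0, 1, 2, 3, 7}, which does not contain 4, so G is not vertex-transitive.

No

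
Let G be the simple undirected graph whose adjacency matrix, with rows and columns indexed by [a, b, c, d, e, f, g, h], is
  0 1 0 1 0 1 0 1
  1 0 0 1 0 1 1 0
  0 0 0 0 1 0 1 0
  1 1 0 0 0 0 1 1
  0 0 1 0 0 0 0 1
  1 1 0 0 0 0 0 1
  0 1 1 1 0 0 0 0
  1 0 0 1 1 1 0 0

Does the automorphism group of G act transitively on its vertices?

Automorphisms preserve degree, but G has vertices of degree 2 and vertices of degree 4; no automorphism maps one to the other, so G is not vertex-transitive.

No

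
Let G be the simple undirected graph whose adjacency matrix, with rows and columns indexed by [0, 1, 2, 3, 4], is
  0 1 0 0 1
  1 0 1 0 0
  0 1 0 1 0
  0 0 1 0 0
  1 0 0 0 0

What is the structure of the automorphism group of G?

The degree sequence is [2, 2, 2, 1, 1]; the two degree-1 vertices 3 and 4 are the ends of a path, so G = P_5. The only nontrivial automorphism of a path is the end-to-end reflection, so Aut(G) ≅ Z_2.

Z_2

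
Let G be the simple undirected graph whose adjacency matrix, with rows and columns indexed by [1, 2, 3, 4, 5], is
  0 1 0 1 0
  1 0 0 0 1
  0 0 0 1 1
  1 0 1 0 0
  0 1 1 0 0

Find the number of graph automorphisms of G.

Every vertex has degree 2 and the graph is connected, so G is the 5-cycle C_5. The automorphisms of the 5-cycle are exactly the symmetries of a regular 5-gon: the dihedral group D_5, |D_5| = 10.

10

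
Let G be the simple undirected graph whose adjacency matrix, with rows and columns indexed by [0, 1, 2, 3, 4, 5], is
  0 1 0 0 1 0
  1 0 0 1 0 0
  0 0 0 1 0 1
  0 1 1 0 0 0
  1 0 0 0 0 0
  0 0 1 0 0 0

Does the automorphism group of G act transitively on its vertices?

No

Automorphisms preserve degree, but G has vertices of degree 1 and vertices of degree 2; no automorphism maps one to the other, so G is not vertex-transitive.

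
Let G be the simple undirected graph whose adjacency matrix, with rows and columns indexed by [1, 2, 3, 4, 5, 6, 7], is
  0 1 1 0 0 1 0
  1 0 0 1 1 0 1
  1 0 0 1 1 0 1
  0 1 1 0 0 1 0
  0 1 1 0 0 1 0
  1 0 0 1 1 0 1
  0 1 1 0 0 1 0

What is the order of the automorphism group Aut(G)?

The vertices split by degree into {2, 3, 6} (degree 4) and {1, 4, 5, 7} (degree 3); every edge runs between the two parts, so G is the complete bipartite graph K_{3,4}. The parts have unequal sizes, so no automorphism swaps them; each part is permuted independently, giving S_4 × S_3 of order 4!·3! = 144.

144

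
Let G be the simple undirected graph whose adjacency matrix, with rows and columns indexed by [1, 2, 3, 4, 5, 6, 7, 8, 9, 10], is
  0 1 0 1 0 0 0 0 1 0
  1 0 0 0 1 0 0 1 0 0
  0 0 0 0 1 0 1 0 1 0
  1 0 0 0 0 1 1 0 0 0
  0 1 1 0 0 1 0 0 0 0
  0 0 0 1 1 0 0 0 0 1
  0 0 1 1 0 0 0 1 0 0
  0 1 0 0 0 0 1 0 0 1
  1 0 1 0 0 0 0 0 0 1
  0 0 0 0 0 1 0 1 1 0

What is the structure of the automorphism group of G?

G is 3-regular on 10 vertices with no triangles and no 4-cycles (girth 5): this is the Petersen graph. It is a classical fact that the Petersen graph has automorphism group S_5 (order 120), arising from its description as the Kneser graph K(5,2).

the symmetric group S_5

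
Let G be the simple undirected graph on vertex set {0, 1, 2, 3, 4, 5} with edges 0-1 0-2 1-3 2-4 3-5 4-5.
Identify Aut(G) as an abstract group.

D_6

Every vertex has degree 2 and the graph is connected, so G is the 6-cycle C_6. C_6 has 6 rotations and 6 reflections, so Aut(C_6) ≅ D_6 of order 12.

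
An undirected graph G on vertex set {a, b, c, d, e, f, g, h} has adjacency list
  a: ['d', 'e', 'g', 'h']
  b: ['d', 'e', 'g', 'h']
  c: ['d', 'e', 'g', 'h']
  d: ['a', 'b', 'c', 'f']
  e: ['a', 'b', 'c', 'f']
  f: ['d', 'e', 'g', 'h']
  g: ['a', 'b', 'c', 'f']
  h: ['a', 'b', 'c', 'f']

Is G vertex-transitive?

Yes

G is 4-regular and bipartite with parts {a, b, c, f} and {d, e, g, h} (each part is independent and every cross-pair is an edge), so G = K_{4,4}. Each part can be permuted independently (S_4 × S_4) and the two equal-size parts can also be swapped, giving (S_4 × S_4) ⋊ Z_2 of order 2·(4!)² = 1152. Under this action every vertex can be carried to every other, so G is vertex-transitive.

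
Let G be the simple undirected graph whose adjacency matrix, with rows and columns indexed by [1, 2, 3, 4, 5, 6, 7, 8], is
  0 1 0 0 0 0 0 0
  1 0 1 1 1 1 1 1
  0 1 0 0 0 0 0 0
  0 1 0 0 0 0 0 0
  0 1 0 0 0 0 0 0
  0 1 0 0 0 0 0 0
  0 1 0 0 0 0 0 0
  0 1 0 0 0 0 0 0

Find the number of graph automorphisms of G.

5040

Vertex 2 has degree 7 and every other vertex has degree 1, so G is the star K_{1,7} with centre 2. Any automorphism fixes the centre and permutes the 7 leaves freely, so Aut(G) ≅ S_7 of order 7! = 5040.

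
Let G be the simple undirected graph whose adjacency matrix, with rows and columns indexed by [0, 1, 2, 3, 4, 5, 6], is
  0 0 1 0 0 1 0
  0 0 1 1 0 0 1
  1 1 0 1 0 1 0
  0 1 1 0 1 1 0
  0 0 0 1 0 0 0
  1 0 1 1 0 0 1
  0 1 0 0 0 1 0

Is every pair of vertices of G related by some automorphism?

No

Vertex 1 is the only vertex of degree 3, so every automorphism fixes it; G is not vertex-transitive.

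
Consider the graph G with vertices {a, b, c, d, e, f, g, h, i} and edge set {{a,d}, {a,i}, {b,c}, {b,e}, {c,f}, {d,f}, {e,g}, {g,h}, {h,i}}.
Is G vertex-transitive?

G is 2-regular and connected on 9 vertices, i.e. the cycle C_9. C_9 has 9 rotations and 9 reflections, so Aut(C_9) ≅ D_9 of order 18. Under this action every vertex can be carried to every other, so G is vertex-transitive.

Yes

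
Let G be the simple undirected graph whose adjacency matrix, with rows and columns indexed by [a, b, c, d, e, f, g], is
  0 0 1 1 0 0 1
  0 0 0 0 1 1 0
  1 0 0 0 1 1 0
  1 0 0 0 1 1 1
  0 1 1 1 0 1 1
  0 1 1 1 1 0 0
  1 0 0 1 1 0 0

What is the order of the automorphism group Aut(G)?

The degree sequence is [3, 2, 3, 4, 5, 4, 3]. Checking the degree-preserving permutations of the vertex set shows that none except the identity preserves every edge, so Aut(G) is trivial.

1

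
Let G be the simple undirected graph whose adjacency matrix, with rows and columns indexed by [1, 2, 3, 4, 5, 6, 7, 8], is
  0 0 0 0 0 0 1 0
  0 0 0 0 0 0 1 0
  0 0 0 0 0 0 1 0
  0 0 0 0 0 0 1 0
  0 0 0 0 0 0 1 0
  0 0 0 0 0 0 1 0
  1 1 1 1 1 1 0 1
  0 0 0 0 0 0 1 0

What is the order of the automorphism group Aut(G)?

5040

Vertex 7 has degree 7 and every other vertex has degree 1, so G is the star K_{1,7} with centre 7. Any automorphism fixes the centre and permutes the 7 leaves freely, so Aut(G) ≅ S_7 of order 7! = 5040.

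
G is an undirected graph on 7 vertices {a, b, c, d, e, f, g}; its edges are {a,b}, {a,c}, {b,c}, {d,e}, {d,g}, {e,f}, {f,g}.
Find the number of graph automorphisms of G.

48

G has two connected components, {d, e, f, g} and {a, b, c}; each is 2-regular, so G = C_4 ⊔ C_3. The components are non-isomorphic (different sizes), so Aut(G) = Aut(C_4) × Aut(C_3) = D_4 × D_3 of order 8·6 = 48.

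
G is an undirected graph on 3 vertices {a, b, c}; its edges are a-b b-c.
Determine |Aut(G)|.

2

The degree sequence is [1, 2, 1]; the two degree-1 vertices a and c are the ends of a path, so G = P_3. The only nontrivial automorphism of a path is the end-to-end reflection, so Aut(G) ≅ Z_2.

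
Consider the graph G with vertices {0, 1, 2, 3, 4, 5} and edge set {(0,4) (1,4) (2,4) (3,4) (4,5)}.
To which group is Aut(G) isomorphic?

the symmetric group on 5 letters

Vertex 4 has degree 5 and every other vertex has degree 1, so G is the star K_{1,5} with centre 4. Any automorphism fixes the centre and permutes the 5 leaves freely, so Aut(G) ≅ S_5 of order 5! = 120.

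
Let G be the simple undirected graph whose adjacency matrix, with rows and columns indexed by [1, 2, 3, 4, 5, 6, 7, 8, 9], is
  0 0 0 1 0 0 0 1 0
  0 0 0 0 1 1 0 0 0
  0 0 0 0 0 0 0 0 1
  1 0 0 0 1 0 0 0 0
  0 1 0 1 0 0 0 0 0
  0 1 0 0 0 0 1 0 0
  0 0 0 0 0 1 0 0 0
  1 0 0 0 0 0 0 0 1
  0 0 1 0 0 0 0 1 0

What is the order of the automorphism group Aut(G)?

2

The degree sequence is [2, 2, 1, 2, 2, 2, 1, 2, 2]; the two degree-1 vertices 3 and 7 are the ends of a path, so G = P_9. The only nontrivial automorphism of a path is the end-to-end reflection, so Aut(G) ≅ Z_2.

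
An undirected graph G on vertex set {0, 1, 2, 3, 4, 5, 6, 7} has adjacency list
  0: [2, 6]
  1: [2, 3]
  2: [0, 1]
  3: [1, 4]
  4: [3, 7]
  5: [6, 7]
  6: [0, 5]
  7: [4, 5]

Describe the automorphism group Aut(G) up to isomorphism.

D_8

Every vertex has degree 2 and the graph is connected, so G is the 8-cycle C_8. C_8 has 8 rotations and 8 reflections, so Aut(C_8) ≅ D_8 of order 16.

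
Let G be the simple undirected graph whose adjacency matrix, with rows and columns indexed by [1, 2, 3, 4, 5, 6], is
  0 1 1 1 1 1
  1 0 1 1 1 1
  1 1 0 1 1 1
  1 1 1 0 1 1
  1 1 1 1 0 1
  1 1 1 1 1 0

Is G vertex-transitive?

All 6 vertices are pairwise adjacent: G = K_6. Every bijection on the vertex set is an automorphism of K_6; hence Aut(K_6) ≅ S_6, order 720. Under this action every vertex can be carried to every other, so G is vertex-transitive.

Yes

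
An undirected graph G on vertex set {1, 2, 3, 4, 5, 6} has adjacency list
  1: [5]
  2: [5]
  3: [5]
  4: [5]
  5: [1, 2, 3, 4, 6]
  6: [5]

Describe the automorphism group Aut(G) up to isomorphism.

Vertex 5 has degree 5 and every other vertex has degree 1, so G is the star K_{1,5} with centre 5. The 5 leaves are pairwise interchangeable while the centre is fixed, giving Aut(G) = S_5.

the symmetric group on 5 letters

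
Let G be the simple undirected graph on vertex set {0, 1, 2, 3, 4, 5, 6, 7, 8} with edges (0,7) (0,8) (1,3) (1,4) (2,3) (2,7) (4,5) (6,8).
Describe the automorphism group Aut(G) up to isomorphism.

Z_2

The degree sequence is [2, 2, 2, 2, 2, 1, 1, 2, 2]; the two degree-1 vertices 5 and 6 are the ends of a path, so G = P_9. A path has exactly one nontrivial symmetry — reversal — giving Aut(G) of order 2.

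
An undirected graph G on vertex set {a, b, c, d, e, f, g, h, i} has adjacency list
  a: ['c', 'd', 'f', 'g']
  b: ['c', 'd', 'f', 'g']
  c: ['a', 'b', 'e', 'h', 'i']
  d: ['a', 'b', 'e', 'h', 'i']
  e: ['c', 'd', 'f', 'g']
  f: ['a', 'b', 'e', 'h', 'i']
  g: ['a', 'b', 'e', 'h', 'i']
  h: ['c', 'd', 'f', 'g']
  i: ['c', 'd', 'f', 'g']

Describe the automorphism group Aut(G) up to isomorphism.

S_4 × S_5

The vertices split by degree into {c, d, f, g} (degree 5) and {a, b, e, h, i} (degree 4); every edge runs between the two parts, so G is the complete bipartite graph K_{4,5}. Automorphisms preserve the bipartition setwise (since the parts differ in size) and act as S_4 × S_5 within it; |Aut| = 2880.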